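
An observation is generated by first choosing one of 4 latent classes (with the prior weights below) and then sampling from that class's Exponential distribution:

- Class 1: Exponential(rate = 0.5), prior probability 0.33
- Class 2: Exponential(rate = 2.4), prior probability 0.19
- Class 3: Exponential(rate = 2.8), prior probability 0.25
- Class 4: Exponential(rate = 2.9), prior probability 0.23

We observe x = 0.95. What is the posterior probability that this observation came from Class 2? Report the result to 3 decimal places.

The responsibility of component k is P(Z=k) f_k(x) divided by Σ_j P(Z=j) f_j(x).
Exponential densities:
  f_1 = 0.310943
  f_2 = 0.245482
  f_3 = 0.195855
  f_4 = 0.184466
Prior × likelihood for each component:
  P(Z=1)·f_1 = 0.33 × 0.310943 = 0.102611
  P(Z=2)·f_2 = 0.19 × 0.245482 = 0.0466416
  P(Z=3)·f_3 = 0.25 × 0.195855 = 0.0489638
  P(Z=4)·f_4 = 0.23 × 0.184466 = 0.0424272
Normaliser: 0.102611 + 0.0466416 + 0.0489638 + 0.0424272 = 0.240644
P(Class 2 | the observation) ≈ 0.194

0.194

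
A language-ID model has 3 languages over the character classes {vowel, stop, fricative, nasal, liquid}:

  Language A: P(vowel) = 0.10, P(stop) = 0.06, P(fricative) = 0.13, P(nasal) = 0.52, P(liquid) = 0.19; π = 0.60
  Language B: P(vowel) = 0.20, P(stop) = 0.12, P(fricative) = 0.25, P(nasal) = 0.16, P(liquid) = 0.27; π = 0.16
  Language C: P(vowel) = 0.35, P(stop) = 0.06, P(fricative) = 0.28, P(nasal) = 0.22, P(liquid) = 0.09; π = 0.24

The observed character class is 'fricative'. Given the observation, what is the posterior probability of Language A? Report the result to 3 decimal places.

0.421

By Bayes' theorem, P(k | x) = π_k f_k(x) / Σ_j π_j f_j(x).
Component likelihoods at x = 'fricative':
  L_A = P(fricative | comp) = 0.13
  L_B = P(fricative | comp) = 0.25
  L_C = P(fricative | comp) = 0.28
Weight by the priors:
  π_A·L_A = 0.60 × 0.13 = 0.078
  π_B·L_B = 0.16 × 0.25 = 0.04
  π_C·L_C = 0.24 × 0.28 = 0.0672
Denominator: 0.078 + 0.04 + 0.0672 = 0.1852
P(Language A | 'fricative') = 0.078 / 0.1852 ≈ 0.421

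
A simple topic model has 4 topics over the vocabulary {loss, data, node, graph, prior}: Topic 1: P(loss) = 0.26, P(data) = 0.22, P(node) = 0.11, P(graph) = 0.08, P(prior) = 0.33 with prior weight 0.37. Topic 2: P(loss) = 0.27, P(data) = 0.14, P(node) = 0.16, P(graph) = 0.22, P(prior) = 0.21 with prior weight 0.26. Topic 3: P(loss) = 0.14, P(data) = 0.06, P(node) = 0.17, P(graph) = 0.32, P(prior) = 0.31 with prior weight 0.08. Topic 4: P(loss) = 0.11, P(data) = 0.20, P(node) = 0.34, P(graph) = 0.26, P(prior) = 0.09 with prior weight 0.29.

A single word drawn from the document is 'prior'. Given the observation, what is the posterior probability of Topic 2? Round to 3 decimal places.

0.240

P(component k | x) = P(Z=k)·f_k(x) / marginal(x), where marginal(x) = Σ_j P(Z=j)·f_j(x).
Evaluate each component's likelihood at the observed value:
  p_1 = P(prior | comp) = 0.33
  p_2 = P(prior | comp) = 0.21
  p_3 = P(prior | comp) = 0.31
  p_4 = P(prior | comp) = 0.09
Unnormalised posteriors:
  P(Z=1)·p_1 = 0.37 × 0.33 = 0.1221
  P(Z=2)·p_2 = 0.26 × 0.21 = 0.0546
  P(Z=3)·p_3 = 0.08 × 0.31 = 0.0248
  P(Z=4)·p_4 = 0.29 × 0.09 = 0.0261
Marginal: 0.1221 + 0.0546 + 0.0248 + 0.0261 = 0.2276
So the posterior for Topic 2 is 0.0546 / 0.2276 ≈ 0.240.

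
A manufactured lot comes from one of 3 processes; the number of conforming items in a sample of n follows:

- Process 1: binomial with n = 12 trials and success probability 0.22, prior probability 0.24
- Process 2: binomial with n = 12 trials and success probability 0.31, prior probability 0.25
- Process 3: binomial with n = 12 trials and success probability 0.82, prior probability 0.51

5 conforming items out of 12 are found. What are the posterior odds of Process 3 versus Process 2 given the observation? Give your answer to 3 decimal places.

0.022

Only the two components matter; the odds are (w_i f_i(x)) / (w_j f_j(x)).
Component likelihoods at x = 5 conforming items out of 12:
  L_1 = 0.071697
  L_2 = 0.168841
  L_3 = 0.00179764
Odds = (0.51/0.25) × (0.00179764/0.168841) = 2.04 × 0.0106469 ≈ 0.022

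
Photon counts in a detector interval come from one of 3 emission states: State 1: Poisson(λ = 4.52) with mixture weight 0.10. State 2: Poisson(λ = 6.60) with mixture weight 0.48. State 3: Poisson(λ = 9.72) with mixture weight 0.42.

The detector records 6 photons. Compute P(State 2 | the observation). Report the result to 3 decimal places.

0.638

Posterior ∝ prior × likelihood, so P(k | x) ∝ P(Z=k) f_k(x); normalise over all components.
Component likelihoods at x = 6 photons:
  L_1 = e^(−4.52)·4.52^6/6! = 0.12897
  L_2 = e^(−6.60)·6.60^6/6! = 0.156166
  L_3 = e^(−9.72)·9.72^6/6! = 0.0703595
Weight by the priors:
  P(Z=1)·L_1 = 0.10 × 0.12897 = 0.012897
  P(Z=2)·L_2 = 0.48 × 0.156166 = 0.0749599
  P(Z=3)·L_3 = 0.42 × 0.0703595 = 0.029551
Sum: 0.012897 + 0.0749599 + 0.029551 = 0.117408
Responsibility of State 2: 0.0749599 / 0.117408 ≈ 0.638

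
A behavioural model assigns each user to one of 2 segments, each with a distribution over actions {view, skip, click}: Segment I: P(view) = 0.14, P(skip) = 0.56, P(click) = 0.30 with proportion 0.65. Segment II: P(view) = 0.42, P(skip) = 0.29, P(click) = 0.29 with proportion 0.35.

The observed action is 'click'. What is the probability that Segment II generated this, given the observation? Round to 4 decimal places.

By Bayes' theorem, P(k | x) = π_k f_k(x) / Σ_j π_j f_j(x).
Categorical probabilities:
  p_I = 0.3
  p_II = 0.29
Multiply by the mixture weights:
  π_I·p_I = 0.65 × 0.3 = 0.195
  π_II·p_II = 0.35 × 0.29 = 0.1015
Marginal: 0.195 + 0.1015 = 0.2965
P(Segment II | x) ≈ 0.3423

0.3423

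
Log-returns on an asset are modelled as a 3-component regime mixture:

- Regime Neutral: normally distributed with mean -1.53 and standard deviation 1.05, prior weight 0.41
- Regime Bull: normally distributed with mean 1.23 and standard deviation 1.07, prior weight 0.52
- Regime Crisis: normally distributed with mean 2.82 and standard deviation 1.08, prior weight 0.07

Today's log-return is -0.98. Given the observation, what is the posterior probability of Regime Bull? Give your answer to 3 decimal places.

P(component k | x) = P(Z=k)·f_k(x) / marginal(x), where marginal(x) = Σ_j P(Z=j)·f_j(x).
Normal densities:
  L_Neutral = (1/(1.05·√(2π)))·exp(−(-0.98−-1.53)²/(2·1.05²)) = 0.379945·exp(-0.13719) = 0.331238
  L_Bull = (1/(1.07·√(2π)))·exp(−(-0.98−1.23)²/(2·1.07²)) = 0.372843·exp(-2.13298) = 0.0441758
  L_Crisis = (1/(1.08·√(2π)))·exp(−(-0.98−2.82)²/(2·1.08²)) = 0.369391·exp(-6.18999) = 0.000757198
Prior × likelihood for each component:
  P(Z=Neutral)·L_Neutral = 0.41 × 0.331238 = 0.135808
  P(Z=Bull)·L_Bull = 0.52 × 0.0441758 = 0.0229714
  P(Z=Crisis)·L_Crisis = 0.07 × 0.000757198 = 5.30039e-05
Marginal: 0.135808 + 0.0229714 + 5.30039e-05 = 0.158832
P(Regime Bull | x) ≈ 0.145

0.145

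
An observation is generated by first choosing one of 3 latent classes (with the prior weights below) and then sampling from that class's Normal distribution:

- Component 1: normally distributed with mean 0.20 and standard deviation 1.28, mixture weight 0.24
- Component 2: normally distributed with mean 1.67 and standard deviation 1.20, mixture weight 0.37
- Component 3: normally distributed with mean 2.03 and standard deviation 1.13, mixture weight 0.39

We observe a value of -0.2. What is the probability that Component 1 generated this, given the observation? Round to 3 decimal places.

0.559

Posterior ∝ prior × likelihood, so P(k | x) ∝ π_k f_k(x); normalise over all components.
Component likelihoods at x = -0.2:
  L_1 = 0.296821
  L_2 = 0.0987206
  L_3 = 0.0503674
Prior × likelihood for each component:
  π_1·L_1 = 0.24 × 0.296821 = 0.071237
  π_2·L_2 = 0.37 × 0.0987206 = 0.0365266
  π_3·L_3 = 0.39 × 0.0503674 = 0.0196433
Normaliser: 0.071237 + 0.0365266 + 0.0196433 = 0.127407
P(Component 1 | x) ≈ 0.559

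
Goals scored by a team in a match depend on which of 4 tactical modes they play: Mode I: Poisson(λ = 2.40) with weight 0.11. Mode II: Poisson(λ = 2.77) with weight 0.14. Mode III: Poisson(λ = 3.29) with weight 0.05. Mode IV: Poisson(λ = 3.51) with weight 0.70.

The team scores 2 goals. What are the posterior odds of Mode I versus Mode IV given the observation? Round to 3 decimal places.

0.223

Posterior odds = (π_i f_i(x)) / (π_j f_j(x)); the normalising sum cancels.
Component likelihoods at x = 2 goals:
  L_I = 0.261268
  L_II = 0.2404
  L_III = 0.20162
  L_IV = 0.184166
Posterior odds = (π_I·L_I) / (π_IV·L_IV) = (0.11·0.261268) / (0.70·0.184166) = 0.0287394 / 0.128917 ≈ 0.223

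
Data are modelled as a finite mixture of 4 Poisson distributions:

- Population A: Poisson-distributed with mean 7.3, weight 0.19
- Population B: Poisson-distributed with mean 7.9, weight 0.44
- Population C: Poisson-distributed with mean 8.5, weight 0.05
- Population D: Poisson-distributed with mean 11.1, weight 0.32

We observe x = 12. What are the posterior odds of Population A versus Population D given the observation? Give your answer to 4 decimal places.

0.1737

Posterior odds = (π_i f_i(x)) / (π_j f_j(x)); the normalising sum cancels.
Poisson probabilities:
  f_A = 0.0322989
  f_B = 0.0457364
  f_C = 0.0604209
  f_D = 0.110375
Odds = (0.19/0.32) × (0.0322989/0.110375) = 0.59375 × 0.292629 ≈ 0.1737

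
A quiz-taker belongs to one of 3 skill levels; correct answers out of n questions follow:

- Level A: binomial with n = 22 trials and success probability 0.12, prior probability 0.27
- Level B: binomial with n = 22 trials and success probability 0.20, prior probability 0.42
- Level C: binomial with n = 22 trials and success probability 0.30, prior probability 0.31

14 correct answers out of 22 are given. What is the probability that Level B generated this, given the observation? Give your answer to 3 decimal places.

Apply Bayes' rule: the posterior for each component is proportional to its prior times its likelihood at x.
Component likelihoods at x = 14 correct answers out of 22:
  f_A = 1.47651e-08
  f_B = 8.78977e-06
  f_C = 0.000881697
Weight by the priors:
  π_A·f_A = 0.27 × 1.47651e-08 = 3.98658e-09
  π_B·f_B = 0.42 × 8.78977e-06 = 3.6917e-06
  π_C·f_C = 0.31 × 0.000881697 = 0.000273326
Denominator: 3.98658e-09 + 3.6917e-06 + 0.000273326 = 0.000277022
So the posterior for Level B is 3.6917e-06 / 0.000277022 ≈ 0.013.

0.013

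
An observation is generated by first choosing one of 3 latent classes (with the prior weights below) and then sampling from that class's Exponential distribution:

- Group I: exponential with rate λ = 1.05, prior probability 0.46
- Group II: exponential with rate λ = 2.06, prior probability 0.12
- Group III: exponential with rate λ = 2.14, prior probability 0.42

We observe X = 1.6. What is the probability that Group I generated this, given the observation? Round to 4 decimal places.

0.7008

Posterior ∝ prior × likelihood, so P(k | x) ∝ w_k f_k(x); normalise over all components.
Exponential densities:
  f_I = 1.05·e^(−1.05·1.6) = 1.05·e^(−1.6800) = 0.195693
  f_II = 2.06·e^(−2.06·1.6) = 2.06·e^(−3.2960) = 0.0762839
  f_III = 2.14·e^(−2.14·1.6) = 2.14·e^(−3.4240) = 0.0697252
Weight by the priors:
  w_I·f_I = 0.46 × 0.195693 = 0.0900186
  w_II·f_II = 0.12 × 0.0762839 = 0.00915406
  w_III·f_III = 0.42 × 0.0697252 = 0.0292846
Denominator: 0.0900186 + 0.00915406 + 0.0292846 = 0.128457
Responsibility of Group I: 0.0900186 / 0.128457 ≈ 0.7008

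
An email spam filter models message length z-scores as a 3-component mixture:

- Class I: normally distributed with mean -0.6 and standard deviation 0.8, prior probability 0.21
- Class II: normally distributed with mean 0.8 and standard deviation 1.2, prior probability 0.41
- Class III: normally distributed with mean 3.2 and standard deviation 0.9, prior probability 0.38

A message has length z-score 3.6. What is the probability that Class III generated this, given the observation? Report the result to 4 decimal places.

By Bayes' theorem, P(k | x) = π_k f_k(x) / Σ_j π_j f_j(x).
Component likelihoods at x = 3.6:
  f_I = 5.16059e-07
  f_II = 0.0218516
  f_III = 0.401582
Unnormalised posteriors:
  π_I·f_I = 0.21 × 5.16059e-07 = 1.08372e-07
  π_II·f_II = 0.41 × 0.0218516 = 0.00895915
  π_III·f_III = 0.38 × 0.401582 = 0.152601
Evidence: 1.08372e-07 + 0.00895915 + 0.152601 = 0.16156
So the posterior for Class III is 0.152601 / 0.16156 ≈ 0.9445.

0.9445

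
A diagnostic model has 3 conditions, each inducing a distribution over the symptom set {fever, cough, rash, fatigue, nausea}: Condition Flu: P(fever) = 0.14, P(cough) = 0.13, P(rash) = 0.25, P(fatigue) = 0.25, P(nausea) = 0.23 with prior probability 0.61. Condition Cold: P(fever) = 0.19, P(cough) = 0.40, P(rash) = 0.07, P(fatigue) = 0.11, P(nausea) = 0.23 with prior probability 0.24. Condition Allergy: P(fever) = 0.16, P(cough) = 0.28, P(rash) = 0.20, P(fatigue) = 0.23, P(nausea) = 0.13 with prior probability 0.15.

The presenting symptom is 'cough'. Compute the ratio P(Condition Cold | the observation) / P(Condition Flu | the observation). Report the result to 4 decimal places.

Only the two components matter; the odds are (P(Z=i) f_i(x)) / (P(Z=j) f_j(x)).
Component likelihoods at x = 'cough':
  p_Flu = 0.13
  p_Cold = 0.4
  p_Allergy = 0.28
0.096 / 0.0793 ≈ 1.2106

1.2106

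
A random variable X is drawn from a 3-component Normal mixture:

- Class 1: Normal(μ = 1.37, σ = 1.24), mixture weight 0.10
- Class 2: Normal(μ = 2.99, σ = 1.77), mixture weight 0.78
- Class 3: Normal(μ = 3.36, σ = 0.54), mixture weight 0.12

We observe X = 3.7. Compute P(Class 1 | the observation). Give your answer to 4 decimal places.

0.0229

By Bayes' theorem, P(k | x) = π_k f_k(x) / Σ_j π_j f_j(x).
Component likelihoods at x = 3.7:
  p_1 = 0.0550545
  p_2 = 0.207968
  p_3 = 0.605943
Prior × likelihood for each component:
  π_1·p_1 = 0.10 × 0.0550545 = 0.00550545
  π_2·p_2 = 0.78 × 0.207968 = 0.162215
  π_3·p_3 = 0.12 × 0.605943 = 0.0727132
Sum: 0.00550545 + 0.162215 + 0.0727132 = 0.240434
P(Class 1 | 3.7) = 0.00550545 / 0.240434 ≈ 0.0229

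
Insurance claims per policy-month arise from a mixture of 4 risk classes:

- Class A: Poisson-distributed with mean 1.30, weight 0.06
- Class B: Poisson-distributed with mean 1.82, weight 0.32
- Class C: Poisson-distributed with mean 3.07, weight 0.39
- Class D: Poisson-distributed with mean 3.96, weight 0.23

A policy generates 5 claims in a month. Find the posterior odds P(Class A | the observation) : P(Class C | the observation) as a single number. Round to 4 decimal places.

0.0123

Posterior odds = (w_i f_i(x)) / (w_j f_j(x)); the normalising sum cancels.
Poisson probabilities:
  f_A = 0.00843243
  f_B = 0.0269625
  f_C = 0.105494
  f_D = 0.154699
0.000505946 / 0.0411425 ≈ 0.0123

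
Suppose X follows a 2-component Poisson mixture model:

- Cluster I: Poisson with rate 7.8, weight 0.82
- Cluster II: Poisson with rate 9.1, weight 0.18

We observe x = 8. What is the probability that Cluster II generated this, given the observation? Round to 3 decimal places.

By Bayes' theorem, P(k | x) = π_k f_k(x) / Σ_j π_j f_j(x).
Poisson probabilities:
  p_I = e^(−7.8)·7.8^8/8! = 0.139232
  p_II = e^(−9.1)·9.1^8/8! = 0.130236
Multiply by the mixture weights:
  π_I·p_I = 0.82 × 0.139232 = 0.11417
  π_II·p_II = 0.18 × 0.130236 = 0.0234425
Sum: 0.11417 + 0.0234425 = 0.137613
So the posterior for Cluster II is 0.0234425 / 0.137613 ≈ 0.170.

0.170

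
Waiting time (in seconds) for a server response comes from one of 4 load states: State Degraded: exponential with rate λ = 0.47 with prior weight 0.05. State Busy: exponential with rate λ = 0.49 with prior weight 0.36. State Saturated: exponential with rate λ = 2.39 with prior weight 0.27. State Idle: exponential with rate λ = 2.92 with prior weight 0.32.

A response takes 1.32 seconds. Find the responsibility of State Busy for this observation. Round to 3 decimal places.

0.606

By Bayes' theorem, P(k | x) = π_k f_k(x) / Σ_j π_j f_j(x).
Evaluate each component's likelihood at the observed value:
  L_Degraded = 0.47·e^(−0.47·1.32) = 0.47·e^(−0.6204) = 0.252733
  L_Busy = 0.49·e^(−0.49·1.32) = 0.49·e^(−0.6468) = 0.256622
  L_Saturated = 2.39·e^(−2.39·1.32) = 2.39·e^(−3.1548) = 0.101926
  L_Idle = 2.92·e^(−2.92·1.32) = 2.92·e^(−3.8544) = 0.061864
Multiply by the mixture weights:
  π_Degraded·L_Degraded = 0.05 × 0.252733 = 0.0126366
  π_Busy·L_Busy = 0.36 × 0.256622 = 0.092384
  π_Saturated·L_Saturated = 0.27 × 0.101926 = 0.0275201
  π_Idle·L_Idle = 0.32 × 0.061864 = 0.0197965
Marginal: 0.0126366 + 0.092384 + 0.0275201 + 0.0197965 = 0.152337
P(State Busy | x) = 0.092384 / 0.152337 ≈ 0.606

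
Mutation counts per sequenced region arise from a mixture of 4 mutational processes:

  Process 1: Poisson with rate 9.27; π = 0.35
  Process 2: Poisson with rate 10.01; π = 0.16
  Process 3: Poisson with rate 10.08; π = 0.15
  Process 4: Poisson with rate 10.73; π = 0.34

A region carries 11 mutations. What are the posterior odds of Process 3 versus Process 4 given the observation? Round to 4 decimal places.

Only the two components matter; the odds are (w_i f_i(x)) / (w_j f_j(x)).
Poisson probabilities:
  p_1 = e^(−9.27)·9.27^11/11! = 0.102521
  p_2 = e^(−10.01)·10.01^11/11! = 0.11385
  p_3 = e^(−10.08)·10.08^11/11! = 0.11461
  p_4 = e^(−10.73)·10.73^11/11! = 0.118977
0.0171915 / 0.040452 ≈ 0.4250

0.4250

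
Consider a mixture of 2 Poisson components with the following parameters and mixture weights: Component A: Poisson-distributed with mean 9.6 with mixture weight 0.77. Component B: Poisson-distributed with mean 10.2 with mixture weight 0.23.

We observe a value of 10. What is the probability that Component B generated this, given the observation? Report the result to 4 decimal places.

0.2311

The responsibility of component k is π_k f_k(x) divided by Σ_j π_j f_j(x).
Evaluate each component's likelihood at the observed value:
  f_A = e^(−9.6)·9.6^10/10! = 0.124086
  f_B = e^(−10.2)·10.2^10/10! = 0.124863
Prior × likelihood for each component:
  π_A·f_A = 0.77 × 0.124086 = 0.0955461
  π_B·f_B = 0.23 × 0.124863 = 0.0287186
Evidence: 0.0955461 + 0.0287186 = 0.124265
P(Component B | data) ≈ 0.2311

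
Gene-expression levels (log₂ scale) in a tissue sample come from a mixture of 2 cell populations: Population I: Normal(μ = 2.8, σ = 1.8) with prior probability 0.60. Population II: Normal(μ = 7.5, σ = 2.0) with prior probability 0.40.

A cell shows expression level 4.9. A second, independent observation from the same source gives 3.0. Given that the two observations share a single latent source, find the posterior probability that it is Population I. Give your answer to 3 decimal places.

0.965

By Bayes' theorem, P(k | x) = π_k f_k(x) / Σ_j π_j f_j(x).
Since both observations come from the same component, the likelihood for component k is f_k(x₁)·f_k(x₂).
  p_I = [0.112221] × [0.220271] = 0.0247191
  p_II = [0.0856843] × [0.0158698] = 0.00135979
Prior × likelihood for each component:
  π_I·p_I = 0.60 × 0.0247191 = 0.0148315
  π_II·p_II = 0.40 × 0.00135979 = 0.000543918
Marginal: 0.0148315 + 0.000543918 = 0.0153754
So the posterior for Population I is 0.0148315 / 0.0153754 ≈ 0.965.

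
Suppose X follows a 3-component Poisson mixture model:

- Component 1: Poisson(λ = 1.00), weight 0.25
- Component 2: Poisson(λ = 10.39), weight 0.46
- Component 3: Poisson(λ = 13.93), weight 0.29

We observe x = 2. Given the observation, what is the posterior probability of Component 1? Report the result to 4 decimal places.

0.9831

P(component k | x) = π_k·f_k(x) / marginal(x), where marginal(x) = Σ_j π_j·f_j(x).
Poisson probabilities:
  p_1 = e^(−1.00)·1.00^2/2! = 0.18394
  p_2 = e^(−10.39)·10.39^2/2! = 0.00165913
  p_3 = e^(−13.93)·13.93^2/2! = 8.65267e-05
Prior × likelihood for each component:
  π_1·p_1 = 0.25 × 0.18394 = 0.0459849
  π_2·p_2 = 0.46 × 0.00165913 = 0.000763202
  π_3·p_3 = 0.29 × 8.65267e-05 = 2.50927e-05
Evidence: 0.0459849 + 0.000763202 + 2.50927e-05 = 0.0467732
P(Component 1 | 2) = 0.0459849 / 0.0467732 ≈ 0.9831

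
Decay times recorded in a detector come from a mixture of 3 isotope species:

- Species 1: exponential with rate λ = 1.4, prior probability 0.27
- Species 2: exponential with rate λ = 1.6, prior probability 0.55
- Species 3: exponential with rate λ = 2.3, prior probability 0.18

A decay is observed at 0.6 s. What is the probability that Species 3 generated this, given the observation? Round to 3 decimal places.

Posterior ∝ prior × likelihood, so P(k | x) ∝ w_k f_k(x); normalise over all components.
Evaluate each component's likelihood at the observed value:
  p_1 = 1.4·e^(−1.4·0.6) = 1.4·e^(−0.8400) = 0.604395
  p_2 = 1.6·e^(−1.6·0.6) = 1.6·e^(−0.9600) = 0.612629
  p_3 = 2.3·e^(−2.3·0.6) = 2.3·e^(−1.3800) = 0.578631
Multiply by the mixture weights:
  w_1·p_1 = 0.27 × 0.604395 = 0.163187
  w_2·p_2 = 0.55 × 0.612629 = 0.336946
  w_3·p_3 = 0.18 × 0.578631 = 0.104154
Evidence: 0.163187 + 0.336946 + 0.104154 = 0.604286
P(Species 3 | the observation) = 0.104154 / 0.604286 ≈ 0.172

0.172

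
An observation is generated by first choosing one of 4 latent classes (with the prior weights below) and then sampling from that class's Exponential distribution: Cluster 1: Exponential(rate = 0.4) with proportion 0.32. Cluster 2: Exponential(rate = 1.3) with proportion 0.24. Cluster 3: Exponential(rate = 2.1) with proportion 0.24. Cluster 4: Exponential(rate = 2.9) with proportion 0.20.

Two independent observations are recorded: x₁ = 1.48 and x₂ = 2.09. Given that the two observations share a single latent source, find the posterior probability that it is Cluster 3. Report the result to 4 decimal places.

0.0349

Apply Bayes' rule: the posterior for each component is proportional to its prior times its likelihood at x.
Since both observations come from the same component, the likelihood for component k is f_k(x₁)·f_k(x₂).
  L_1 = [0.221288] × [0.173376] = 0.0383661
  L_2 = [0.189828] × [0.0858945] = 0.0163052
  L_3 = [0.0938495] × [0.0260676] = 0.00244643
  L_4 = [0.0396649] × [0.006763] = 0.000268253
Weight by the priors:
  π_1·L_1 = 0.32 × 0.0383661 = 0.0122771
  π_2·L_2 = 0.24 × 0.0163052 = 0.00391325
  π_3·L_3 = 0.24 × 0.00244643 = 0.000587143
  π_4·L_4 = 0.20 × 0.000268253 = 5.36507e-05
Evidence: 0.0122771 + 0.00391325 + 0.000587143 + 5.36507e-05 = 0.0168312
So the posterior for Cluster 3 is 0.000587143 / 0.0168312 ≈ 0.0349.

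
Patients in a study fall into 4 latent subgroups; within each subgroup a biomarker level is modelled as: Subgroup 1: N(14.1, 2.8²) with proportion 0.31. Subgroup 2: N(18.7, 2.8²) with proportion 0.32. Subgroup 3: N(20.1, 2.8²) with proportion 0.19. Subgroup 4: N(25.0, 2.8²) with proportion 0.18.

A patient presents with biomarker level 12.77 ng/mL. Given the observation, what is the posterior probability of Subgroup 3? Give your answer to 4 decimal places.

0.0195

By Bayes' theorem, P(k | x) = π_k f_k(x) / Σ_j π_j f_j(x).
Evaluate each component's likelihood at the observed value:
  L_1 = 0.127279
  L_2 = 0.0151279
  L_3 = 0.00463024
  L_4 = 1.0256e-05
Prior × likelihood for each component:
  π_1·L_1 = 0.31 × 0.127279 = 0.0394566
  π_2·L_2 = 0.32 × 0.0151279 = 0.00484091
  π_3·L_3 = 0.19 × 0.00463024 = 0.000879746
  π_4·L_4 = 0.18 × 1.0256e-05 = 1.84608e-06
Evidence: 0.0394566 + 0.00484091 + 0.000879746 + 1.84608e-06 = 0.0451791
Responsibility of Subgroup 3: 0.000879746 / 0.0451791 ≈ 0.0195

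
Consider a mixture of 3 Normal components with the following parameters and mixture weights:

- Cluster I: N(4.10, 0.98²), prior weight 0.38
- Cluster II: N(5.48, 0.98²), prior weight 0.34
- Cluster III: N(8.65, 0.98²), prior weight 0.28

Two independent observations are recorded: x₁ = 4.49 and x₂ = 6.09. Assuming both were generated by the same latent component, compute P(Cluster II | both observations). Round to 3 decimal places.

Posterior ∝ prior × likelihood, so P(k | x) ∝ w_k f_k(x); normalise over all components.
Since both observations come from the same component, the likelihood for component k is f_k(x₁)·f_k(x₂).
  L_I = [0.376092] × [0.0517967] = 0.0194803
  L_II = [0.24439] × [0.335391] = 0.0819661
  L_III = [4.97592e-05] × [0.0134249] = 6.6801e-07
Unnormalised posteriors:
  w_I·L_I = 0.38 × 0.0194803 = 0.00740252
  w_II·L_II = 0.34 × 0.0819661 = 0.0278685
  w_III·L_III = 0.28 × 6.6801e-07 = 1.87043e-07
Marginal: 0.00740252 + 0.0278685 + 1.87043e-07 = 0.0352712
P(Cluster II | x₁,x₂) ≈ 0.790

0.790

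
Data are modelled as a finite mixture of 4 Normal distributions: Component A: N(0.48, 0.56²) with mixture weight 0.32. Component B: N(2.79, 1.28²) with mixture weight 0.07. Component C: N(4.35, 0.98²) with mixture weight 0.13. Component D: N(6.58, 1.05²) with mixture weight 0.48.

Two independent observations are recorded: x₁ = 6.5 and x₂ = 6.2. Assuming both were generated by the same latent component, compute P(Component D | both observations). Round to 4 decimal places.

0.9949

P(component k | x) = π_k·f_k(x) / marginal(x), where marginal(x) = Σ_j π_j·f_j(x).
Since both observations come from the same component, the likelihood for component k is f_k(x₁)·f_k(x₂).
  f_A = [5.73646e-26] × [1.57542e-23] = 9.03732e-49
  f_B = [0.00467153] × [0.00896513] = 4.18809e-05
  f_C = [0.0366887] × [0.0685258] = 0.00251412
  f_D = [0.378844] × [0.355861] = 0.134816
Unnormalised posteriors:
  π_A·f_A = 0.32 × 9.03732e-49 = 2.89194e-49
  π_B·f_B = 0.07 × 4.18809e-05 = 2.93166e-06
  π_C·f_C = 0.13 × 0.00251412 = 0.000326836
  π_D·f_D = 0.48 × 0.134816 = 0.0647115
Normaliser: 2.89194e-49 + 2.93166e-06 + 0.000326836 + 0.0647115 = 0.0650413
Responsibility of Component D: 0.0647115 / 0.0650413 ≈ 0.9949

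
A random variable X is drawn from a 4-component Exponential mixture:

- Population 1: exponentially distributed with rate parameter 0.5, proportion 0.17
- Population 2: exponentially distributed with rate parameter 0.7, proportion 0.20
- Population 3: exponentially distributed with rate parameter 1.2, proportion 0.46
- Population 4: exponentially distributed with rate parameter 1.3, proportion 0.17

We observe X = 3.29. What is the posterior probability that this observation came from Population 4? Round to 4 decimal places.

0.0695

Posterior ∝ prior × likelihood, so P(k | x) ∝ P(Z=k) f_k(x); normalise over all components.
Component likelihoods at x = 3.29:
  L_1 = 0.5·e^(−0.5·3.29) = 0.5·e^(−1.6450) = 0.0965063
  L_2 = 0.7·e^(−0.7·3.29) = 0.7·e^(−2.3030) = 0.069971
  L_3 = 1.2·e^(−1.2·3.29) = 1.2·e^(−3.9480) = 0.0231519
  L_4 = 1.3·e^(−1.3·3.29) = 1.3·e^(−4.2770) = 0.0180495
Multiply by the mixture weights:
  P(Z=1)·L_1 = 0.17 × 0.0965063 = 0.0164061
  P(Z=2)·L_2 = 0.20 × 0.069971 = 0.0139942
  P(Z=3)·L_3 = 0.46 × 0.0231519 = 0.0106499
  P(Z=4)·L_4 = 0.17 × 0.0180495 = 0.00306842
Normaliser: 0.0164061 + 0.0139942 + 0.0106499 + 0.00306842 = 0.0441186
P(Population 4 | data) = 0.00306842 / 0.0441186 ≈ 0.0695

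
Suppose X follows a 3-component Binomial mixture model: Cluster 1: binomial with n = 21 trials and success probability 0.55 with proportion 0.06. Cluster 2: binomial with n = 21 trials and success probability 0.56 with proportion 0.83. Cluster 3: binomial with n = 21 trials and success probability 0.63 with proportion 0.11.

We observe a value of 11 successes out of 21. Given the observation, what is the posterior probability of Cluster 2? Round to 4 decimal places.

Apply Bayes' rule: the posterior for each component is proportional to its prior times its likelihood at x.
Component likelihoods at x = 11 successes out of 21:
  p_1 = C(21,11)·0.55^11·0.45^10 = 352716·0.00139312·0.000340506 = 0.167317
  p_2 = C(21,11)·0.56^11·0.44^10 = 352716·0.00169851·0.000271974 = 0.162937
  p_3 = C(21,11)·0.63^11·0.37^10 = 352716·0.00620506·4.80858e-05 = 0.105242
Multiply by the mixture weights:
  P(Z=1)·p_1 = 0.06 × 0.167317 = 0.010039
  P(Z=2)·p_2 = 0.83 × 0.162937 = 0.135238
  P(Z=3)·p_3 = 0.11 × 0.105242 = 0.0115766
Sum: 0.010039 + 0.135238 + 0.0115766 = 0.156853
P(Cluster 2 | 11 successes out of 21) = 0.135238 / 0.156853 ≈ 0.8622

0.8622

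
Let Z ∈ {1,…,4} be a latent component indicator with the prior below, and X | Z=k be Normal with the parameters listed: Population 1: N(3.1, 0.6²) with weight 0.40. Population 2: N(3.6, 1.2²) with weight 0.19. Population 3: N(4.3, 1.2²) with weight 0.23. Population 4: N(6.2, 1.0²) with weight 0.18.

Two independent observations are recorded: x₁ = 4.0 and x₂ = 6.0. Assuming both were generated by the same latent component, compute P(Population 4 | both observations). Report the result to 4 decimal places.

0.1756

Posterior ∝ prior × likelihood, so P(k | x) ∝ π_k f_k(x); normalise over all components.
Since both observations come from the same component, the likelihood for component k is f_k(x₁)·f_k(x₂).
  f_1 = [0.215863] × [5.62287e-06] = 1.21377e-06
  f_2 = [0.314486] × [0.0449925] = 0.0141495
  f_3 = [0.322223] × [0.121878] = 0.039272
  f_4 = [0.0354746] × [0.391043] = 0.0138721
Multiply by the mixture weights:
  π_1·f_1 = 0.40 × 1.21377e-06 = 4.85507e-07
  π_2·f_2 = 0.19 × 0.0141495 = 0.00268841
  π_3·f_3 = 0.23 × 0.039272 = 0.00903257
  π_4·f_4 = 0.18 × 0.0138721 = 0.00249697
Evidence: 4.85507e-07 + 0.00268841 + 0.00903257 + 0.00249697 = 0.0142184
So the posterior for Population 4 is 0.00249697 / 0.0142184 ≈ 0.1756.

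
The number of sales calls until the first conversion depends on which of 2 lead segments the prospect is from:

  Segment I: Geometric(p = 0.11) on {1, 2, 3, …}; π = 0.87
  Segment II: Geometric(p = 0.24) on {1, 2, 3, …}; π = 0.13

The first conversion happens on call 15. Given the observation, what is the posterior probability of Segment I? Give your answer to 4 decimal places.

0.9655

By Bayes' theorem, P(k | x) = P(Z=k) f_k(x) / Σ_j P(Z=j) f_j(x).
Evaluate each component's likelihood at the observed value:
  L_I = 0.0215205
  L_II = 0.00514756
Prior × likelihood for each component:
  P(Z=I)·L_I = 0.87 × 0.0215205 = 0.0187229
  P(Z=II)·L_II = 0.13 × 0.00514756 = 0.000669183
Sum: 0.0187229 + 0.000669183 = 0.019392
P(Segment I | x) = 0.0187229 / 0.019392 ≈ 0.9655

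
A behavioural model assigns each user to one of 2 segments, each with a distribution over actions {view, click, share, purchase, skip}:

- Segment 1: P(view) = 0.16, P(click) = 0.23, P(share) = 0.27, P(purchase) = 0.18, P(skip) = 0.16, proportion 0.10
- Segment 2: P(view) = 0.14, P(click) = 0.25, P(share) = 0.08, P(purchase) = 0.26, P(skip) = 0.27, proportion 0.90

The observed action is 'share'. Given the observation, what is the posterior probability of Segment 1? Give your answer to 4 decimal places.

0.2727

P(component k | x) = P(Z=k)·f_k(x) / marginal(x), where marginal(x) = Σ_j P(Z=j)·f_j(x).
Categorical probabilities:
  L_1 = 0.27
  L_2 = 0.08
Prior × likelihood for each component:
  P(Z=1)·L_1 = 0.10 × 0.27 = 0.027
  P(Z=2)·L_2 = 0.90 × 0.08 = 0.072
Sum: 0.027 + 0.072 = 0.099
P(Segment 1 | data) ≈ 0.2727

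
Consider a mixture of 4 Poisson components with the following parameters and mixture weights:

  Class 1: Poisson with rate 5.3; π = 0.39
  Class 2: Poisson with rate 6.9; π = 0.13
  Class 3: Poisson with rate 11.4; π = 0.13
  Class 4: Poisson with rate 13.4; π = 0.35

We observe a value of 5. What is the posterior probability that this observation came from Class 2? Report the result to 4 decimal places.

Posterior ∝ prior × likelihood, so P(k | x) ∝ π_k f_k(x); normalise over all components.
Poisson probabilities:
  f_1 = e^(−5.3)·5.3^5/5! = 0.173955
  f_2 = e^(−6.9)·6.9^5/5! = 0.131351
  f_3 = e^(−11.4)·11.4^5/5! = 0.0179633
  f_4 = e^(−13.4)·13.4^5/5! = 0.00545502
Multiply by the mixture weights:
  π_1·f_1 = 0.39 × 0.173955 = 0.0678425
  π_2·f_2 = 0.13 × 0.131351 = 0.0170756
  π_3·f_3 = 0.13 × 0.0179633 = 0.00233523
  π_4·f_4 = 0.35 × 0.00545502 = 0.00190926
Normaliser: 0.0678425 + 0.0170756 + 0.00233523 + 0.00190926 = 0.0891626
P(Class 2 | data) = 0.0170756 / 0.0891626 ≈ 0.1915

0.1915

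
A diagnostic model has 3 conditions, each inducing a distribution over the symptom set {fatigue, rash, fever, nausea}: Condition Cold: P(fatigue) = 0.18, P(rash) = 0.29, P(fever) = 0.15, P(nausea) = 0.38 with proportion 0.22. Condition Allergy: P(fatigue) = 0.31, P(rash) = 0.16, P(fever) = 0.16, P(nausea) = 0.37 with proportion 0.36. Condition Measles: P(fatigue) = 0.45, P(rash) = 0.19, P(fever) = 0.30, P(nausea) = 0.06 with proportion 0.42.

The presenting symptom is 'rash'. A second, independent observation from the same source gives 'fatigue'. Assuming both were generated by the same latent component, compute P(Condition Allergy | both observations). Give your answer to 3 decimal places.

P(component k | x) = w_k·f_k(x) / marginal(x), where marginal(x) = Σ_j w_j·f_j(x).
Since both observations come from the same component, the likelihood for component k is f_k(x₁)·f_k(x₂).
  p_Cold = [P(rash | comp) = 0.29] × [0.18] = 0.0522
  p_Allergy = [P(rash | comp) = 0.16] × [0.31] = 0.0496
  p_Measles = [P(rash | comp) = 0.19] × [0.45] = 0.0855
Weight by the priors:
  w_Cold·p_Cold = 0.22 × 0.0522 = 0.011484
  w_Allergy·p_Allergy = 0.36 × 0.0496 = 0.017856
  w_Measles·p_Measles = 0.42 × 0.0855 = 0.03591
Evidence: 0.011484 + 0.017856 + 0.03591 = 0.06525
P(Condition Allergy | x₁, x₂) ≈ 0.274

0.274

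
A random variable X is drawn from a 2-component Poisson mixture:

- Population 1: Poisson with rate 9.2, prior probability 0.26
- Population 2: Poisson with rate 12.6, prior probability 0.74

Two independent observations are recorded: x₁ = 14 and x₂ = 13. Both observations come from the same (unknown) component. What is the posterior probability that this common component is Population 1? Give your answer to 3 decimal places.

0.061

The responsibility of component k is w_k f_k(x) divided by Σ_j w_j f_j(x).
Since both observations come from the same component, the likelihood for component k is f_k(x₁)·f_k(x₂).
  f_1 = [e^(−9.2)·9.2^14/14! = 0.0360672] × [0.0548848] = 0.00197954
  f_2 = [e^(−12.6)·12.6^14/14! = 0.0983261] × [0.109251] = 0.0107422
Prior × likelihood for each component:
  w_1·f_1 = 0.26 × 0.00197954 = 0.00051468
  w_2·f_2 = 0.74 × 0.0107422 = 0.00794926
Evidence: 0.00051468 + 0.00794926 = 0.00846394
P(Population 1 | x₁, x₂) = 0.00051468 / 0.00846394 ≈ 0.061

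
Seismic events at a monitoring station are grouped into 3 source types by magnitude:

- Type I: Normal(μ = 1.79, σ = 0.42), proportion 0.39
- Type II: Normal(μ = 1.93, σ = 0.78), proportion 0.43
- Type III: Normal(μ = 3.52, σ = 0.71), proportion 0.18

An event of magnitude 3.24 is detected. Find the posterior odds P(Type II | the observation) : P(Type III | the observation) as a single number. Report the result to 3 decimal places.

The posterior odds equal the prior odds times the likelihood ratio: (w_i/w_j)·(f_i(x)/f_j(x)).
Evaluate each component's likelihood at the observed value:
  f_I = (1/(0.42·√(2π)))·exp(−(3.24−1.79)²/(2·0.42²)) = 0.949863·exp(-5.95947) = 0.00245187
  f_II = (1/(0.78·√(2π)))·exp(−(3.24−1.93)²/(2·0.78²)) = 0.511464·exp(-1.41034) = 0.124828
  f_III = (1/(0.71·√(2π)))·exp(−(3.24−3.52)²/(2·0.71²)) = 0.561891·exp(-0.07776) = 0.519852
0.0536762 / 0.0935734 ≈ 0.574

0.574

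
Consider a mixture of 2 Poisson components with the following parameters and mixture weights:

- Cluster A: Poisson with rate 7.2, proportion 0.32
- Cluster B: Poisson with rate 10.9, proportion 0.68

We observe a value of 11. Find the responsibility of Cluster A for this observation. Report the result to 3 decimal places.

The responsibility of component k is π_k f_k(x) divided by Σ_j π_j f_j(x).
Component likelihoods at x = 11:
  p_A = e^(−7.2)·7.2^11/11! = 0.0504175
  p_B = e^(−10.9)·10.9^11/11! = 0.119323
Unnormalised posteriors:
  π_A·p_A = 0.32 × 0.0504175 = 0.0161336
  π_B·p_B = 0.68 × 0.119323 = 0.08114
Marginal: 0.0161336 + 0.08114 = 0.0972736
P(Cluster A | 11) = 0.0161336 / 0.0972736 ≈ 0.166

0.166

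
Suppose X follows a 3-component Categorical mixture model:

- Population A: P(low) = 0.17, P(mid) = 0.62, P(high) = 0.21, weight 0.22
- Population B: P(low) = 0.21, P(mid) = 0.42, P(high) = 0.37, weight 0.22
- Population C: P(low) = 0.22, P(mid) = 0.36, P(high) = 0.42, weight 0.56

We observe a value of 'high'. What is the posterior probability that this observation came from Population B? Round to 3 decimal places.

0.224

Posterior ∝ prior × likelihood, so P(k | x) ∝ w_k f_k(x); normalise over all components.
Component likelihoods at x = 'high':
  p_A = P(high | comp) = 0.21
  p_B = P(high | comp) = 0.37
  p_C = P(high | comp) = 0.42
Prior × likelihood for each component:
  w_A·p_A = 0.22 × 0.21 = 0.0462
  w_B·p_B = 0.22 × 0.37 = 0.0814
  w_C·p_C = 0.56 × 0.42 = 0.2352
Denominator: 0.0462 + 0.0814 + 0.2352 = 0.3628
Responsibility of Population B: 0.0814 / 0.3628 ≈ 0.224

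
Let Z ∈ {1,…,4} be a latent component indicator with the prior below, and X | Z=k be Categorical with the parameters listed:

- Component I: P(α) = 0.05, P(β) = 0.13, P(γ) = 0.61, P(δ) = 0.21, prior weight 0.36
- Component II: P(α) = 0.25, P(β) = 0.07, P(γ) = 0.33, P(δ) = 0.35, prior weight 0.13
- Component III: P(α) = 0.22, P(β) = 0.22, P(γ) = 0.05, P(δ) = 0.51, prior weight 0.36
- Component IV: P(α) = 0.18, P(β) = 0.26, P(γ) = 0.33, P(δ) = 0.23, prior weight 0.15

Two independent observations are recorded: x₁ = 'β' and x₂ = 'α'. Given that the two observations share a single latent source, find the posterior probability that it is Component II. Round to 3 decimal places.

0.078

Apply Bayes' rule: the posterior for each component is proportional to its prior times its likelihood at x.
Since both observations come from the same component, the likelihood for component k is f_k(x₁)·f_k(x₂).
  f_I = [0.13] × [0.05] = 0.0065
  f_II = [0.07] × [0.25] = 0.0175
  f_III = [0.22] × [0.22] = 0.0484
  f_IV = [0.26] × [0.18] = 0.0468
Multiply by the mixture weights:
  π_I·f_I = 0.36 × 0.0065 = 0.00234
  π_II·f_II = 0.13 × 0.0175 = 0.002275
  π_III·f_III = 0.36 × 0.0484 = 0.017424
  π_IV·f_IV = 0.15 × 0.0468 = 0.00702
Marginal: 0.00234 + 0.002275 + 0.017424 + 0.00702 = 0.029059
P(Component II | data) = 0.002275 / 0.029059 ≈ 0.078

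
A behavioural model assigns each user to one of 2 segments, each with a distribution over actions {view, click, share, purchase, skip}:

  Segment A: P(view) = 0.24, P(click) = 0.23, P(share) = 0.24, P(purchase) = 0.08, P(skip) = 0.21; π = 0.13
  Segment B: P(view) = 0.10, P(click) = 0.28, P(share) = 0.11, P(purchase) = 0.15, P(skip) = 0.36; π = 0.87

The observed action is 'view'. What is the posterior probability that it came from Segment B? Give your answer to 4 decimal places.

P(component k | x) = π_k·f_k(x) / marginal(x), where marginal(x) = Σ_j π_j·f_j(x).
Categorical probabilities:
  f_A = P(view | comp) = 0.24
  f_B = P(view | comp) = 0.10
Prior × likelihood for each component:
  π_A·f_A = 0.13 × 0.24 = 0.0312
  π_B·f_B = 0.87 × 0.1 = 0.087
Sum: 0.0312 + 0.087 = 0.1182
P(Segment B | data) ≈ 0.7360

0.7360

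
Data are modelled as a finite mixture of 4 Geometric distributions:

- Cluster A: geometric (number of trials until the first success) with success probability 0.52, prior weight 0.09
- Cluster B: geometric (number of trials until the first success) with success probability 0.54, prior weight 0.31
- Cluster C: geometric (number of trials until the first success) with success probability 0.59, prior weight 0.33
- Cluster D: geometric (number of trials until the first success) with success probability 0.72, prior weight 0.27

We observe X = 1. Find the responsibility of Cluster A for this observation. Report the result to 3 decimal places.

0.078

Posterior ∝ prior × likelihood, so P(k | x) ∝ P(Z=k) f_k(x); normalise over all components.
Component likelihoods at x = 1:
  p_A = 0.52·(1−0.52)^0 = 0.52·1 = 0.52
  p_B = 0.54·(1−0.54)^0 = 0.54·1 = 0.54
  p_C = 0.59·(1−0.59)^0 = 0.59·1 = 0.59
  p_D = 0.72·(1−0.72)^0 = 0.72·1 = 0.72
Weight by the priors:
  P(Z=A)·p_A = 0.09 × 0.52 = 0.0468
  P(Z=B)·p_B = 0.31 × 0.54 = 0.1674
  P(Z=C)·p_C = 0.33 × 0.59 = 0.1947
  P(Z=D)·p_D = 0.27 × 0.72 = 0.1944
Marginal: 0.0468 + 0.1674 + 0.1947 + 0.1944 = 0.6033
Responsibility of Cluster A: 0.0468 / 0.6033 ≈ 0.078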